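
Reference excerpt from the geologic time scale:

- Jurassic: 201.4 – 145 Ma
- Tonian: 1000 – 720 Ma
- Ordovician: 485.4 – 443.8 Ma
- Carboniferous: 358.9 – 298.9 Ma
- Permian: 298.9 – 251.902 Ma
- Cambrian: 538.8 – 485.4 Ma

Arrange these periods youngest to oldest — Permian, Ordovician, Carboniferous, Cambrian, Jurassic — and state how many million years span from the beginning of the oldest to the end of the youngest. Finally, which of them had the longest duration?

Jurassic, Permian, Carboniferous, Ordovician, Cambrian; total span 393.8 Myr; longest is Carboniferous

From the excerpt: Permian 298.9–251.902; Ordovician 485.4–443.8; Carboniferous 358.9–298.9; Cambrian 538.8–485.4; Jurassic 201.4–145 (Ma).
Larger Ma is earlier, so the oldest is Cambrian and the youngest is Jurassic; youngest to oldest: Jurassic, Permian, Carboniferous, Ordovician, Cambrian.
Oldest start 538.8 minus youngest end 145 gives 393.8 Myr overall.
Individual lengths (start − end): Ordovician 41.6; Jurassic 56.4; Cambrian 53.4; Permian 46.998; Carboniferous 60. The largest is Carboniferous at 60 Myr.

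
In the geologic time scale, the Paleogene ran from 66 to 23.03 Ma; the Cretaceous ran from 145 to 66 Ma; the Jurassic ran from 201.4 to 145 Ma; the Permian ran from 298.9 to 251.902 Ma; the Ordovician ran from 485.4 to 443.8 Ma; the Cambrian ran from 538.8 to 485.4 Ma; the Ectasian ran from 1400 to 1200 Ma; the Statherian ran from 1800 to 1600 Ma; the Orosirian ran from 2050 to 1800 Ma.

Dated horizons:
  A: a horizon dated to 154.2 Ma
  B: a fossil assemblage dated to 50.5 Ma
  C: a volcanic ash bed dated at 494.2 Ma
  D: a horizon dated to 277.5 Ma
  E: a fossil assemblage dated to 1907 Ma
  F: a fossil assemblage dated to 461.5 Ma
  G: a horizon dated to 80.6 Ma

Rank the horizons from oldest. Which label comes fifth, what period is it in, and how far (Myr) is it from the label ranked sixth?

A, in the Jurassic; 73.6 million years to G

Sorted oldest-first by Ma: E (1907), C (494.2), F (461.5), D (277.5), A (154.2), G (80.6), B (50.5).
The fifth oldest is A at 154.2 Ma, which lies in 201.4–145 Ma: the Jurassic.
The sixth oldest is G at 80.6 Ma; separation = |154.2 − 80.6| = 73.6 Myr.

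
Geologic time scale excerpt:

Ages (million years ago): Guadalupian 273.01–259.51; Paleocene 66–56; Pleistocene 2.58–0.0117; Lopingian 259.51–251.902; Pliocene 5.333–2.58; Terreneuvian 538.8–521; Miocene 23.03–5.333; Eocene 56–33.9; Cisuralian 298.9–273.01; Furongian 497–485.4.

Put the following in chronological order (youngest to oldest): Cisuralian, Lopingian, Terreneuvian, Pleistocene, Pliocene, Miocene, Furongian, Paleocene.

The oldest of these is Terreneuvian (starts 538.8 Ma) and the youngest is Pleistocene (ends 0.0117 Ma).
In between, by decreasing start age: Furongian (497), Cisuralian (298.9), Lopingian (259.51), Paleocene (66), Miocene (23.03), Pliocene (5.333).
Listing youngest first means reversing that sequence.

Pleistocene → Pliocene → Miocene → Paleocene → Lopingian → Cisuralian → Furongian → Terreneuvian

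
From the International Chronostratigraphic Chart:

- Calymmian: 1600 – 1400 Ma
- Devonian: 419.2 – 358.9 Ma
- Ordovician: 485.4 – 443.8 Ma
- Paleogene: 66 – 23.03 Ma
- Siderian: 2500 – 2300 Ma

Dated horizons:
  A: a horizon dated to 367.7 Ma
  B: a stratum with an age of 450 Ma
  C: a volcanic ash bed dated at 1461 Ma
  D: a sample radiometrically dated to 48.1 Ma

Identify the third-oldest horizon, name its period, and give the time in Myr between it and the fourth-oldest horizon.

Larger Ma means older, so oldest first: C 1461 > B 450 > A 367.7 > D 48.1.
Counting 3 along gives A (367.7 Ma); the excerpt puts that inside the Devonian, 419.2–358.9 Ma.
Next in line is D (48.1 Ma), and 367.7 − 48.1 = 319.6 Myr.

A, in the Devonian; 319.6 million years to D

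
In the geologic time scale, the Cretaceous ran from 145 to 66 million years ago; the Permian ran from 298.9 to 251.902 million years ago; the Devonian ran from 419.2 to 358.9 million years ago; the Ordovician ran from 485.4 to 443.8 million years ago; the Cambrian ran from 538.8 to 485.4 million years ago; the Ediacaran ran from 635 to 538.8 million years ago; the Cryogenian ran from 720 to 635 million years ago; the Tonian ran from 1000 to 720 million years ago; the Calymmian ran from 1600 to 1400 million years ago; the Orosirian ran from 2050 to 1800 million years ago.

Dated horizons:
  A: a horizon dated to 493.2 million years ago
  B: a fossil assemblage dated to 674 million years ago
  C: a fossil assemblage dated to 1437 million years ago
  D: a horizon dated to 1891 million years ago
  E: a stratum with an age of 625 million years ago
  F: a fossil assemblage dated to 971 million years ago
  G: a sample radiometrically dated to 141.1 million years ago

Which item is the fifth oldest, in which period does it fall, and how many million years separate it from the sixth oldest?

E, in the Ediacaran; 131.8 million years to A

Sorted oldest-first by Ma: D (1891), C (1437), F (971), B (674), E (625), A (493.2), G (141.1).
The fifth oldest is E at 625 Ma, which lies in 635–538.8 Ma: the Ediacaran.
The sixth oldest is A at 493.2 Ma; separation = |625 − 493.2| = 131.8 Myr.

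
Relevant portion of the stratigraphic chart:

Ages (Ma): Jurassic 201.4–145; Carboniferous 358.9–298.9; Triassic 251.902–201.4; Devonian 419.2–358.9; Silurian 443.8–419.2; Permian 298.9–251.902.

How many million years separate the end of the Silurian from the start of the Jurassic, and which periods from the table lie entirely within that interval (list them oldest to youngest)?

End of Silurian = 419.2 Ma; start of Jurassic = 201.4 Ma.
Gap = 419.2 − 201.4 = 217.8 Myr.
Periods wholly inside 419.2–201.4 Ma: Devonian (419.2–358.9), Carboniferous (358.9–298.9), Permian (298.9–251.902), Triassic (251.902–201.4).

217.8 million years; Devonian, Carboniferous, Permian, Triassic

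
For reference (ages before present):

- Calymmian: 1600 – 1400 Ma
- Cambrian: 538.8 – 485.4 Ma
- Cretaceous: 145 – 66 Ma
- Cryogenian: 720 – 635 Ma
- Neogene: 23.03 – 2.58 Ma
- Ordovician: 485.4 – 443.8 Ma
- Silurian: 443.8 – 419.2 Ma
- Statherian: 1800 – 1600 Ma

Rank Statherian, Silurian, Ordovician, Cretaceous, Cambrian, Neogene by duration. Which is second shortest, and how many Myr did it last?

Silurian, 24.6 million years

Start − end for each: Statherian 1800 − 1600 = 200; Silurian 443.8 − 419.2 = 24.6; Ordovician 485.4 − 443.8 = 41.6; Cretaceous 145 − 66 = 79; Cambrian 538.8 − 485.4 = 53.4; Neogene 23.03 − 2.58 = 20.45.
Ranking these from shortest: Neogene < Silurian < Ordovician < Cambrian < Cretaceous < Statherian.
Position 2 in that ranking is Silurian, which lasted 24.6 Myr.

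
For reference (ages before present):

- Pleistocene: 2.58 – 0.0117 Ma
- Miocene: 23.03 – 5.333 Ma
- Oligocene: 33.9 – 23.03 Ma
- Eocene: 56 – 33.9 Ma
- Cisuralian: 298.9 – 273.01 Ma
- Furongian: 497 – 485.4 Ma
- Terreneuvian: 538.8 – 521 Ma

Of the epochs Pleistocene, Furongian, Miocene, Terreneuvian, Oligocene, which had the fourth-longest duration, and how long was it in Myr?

Oligocene, 10.87 million years

Durations: Pleistocene 2.5683; Furongian 11.6; Miocene 17.697; Terreneuvian 17.8; Oligocene 10.87 Myr.
Sorted longest-first: Terreneuvian (17.8), Miocene (17.697), Furongian (11.6), Oligocene (10.87), Pleistocene (2.5683).
The fourth longest is Oligocene at 10.87 Myr.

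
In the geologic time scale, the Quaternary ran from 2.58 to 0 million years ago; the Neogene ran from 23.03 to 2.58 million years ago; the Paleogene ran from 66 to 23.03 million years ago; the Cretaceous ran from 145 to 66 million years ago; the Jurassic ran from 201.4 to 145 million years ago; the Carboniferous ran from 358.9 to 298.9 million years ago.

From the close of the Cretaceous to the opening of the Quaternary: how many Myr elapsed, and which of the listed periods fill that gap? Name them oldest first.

63.42 million years; Paleogene, Neogene

The Cretaceous closes at 66 Ma and the Quaternary opens at 2.58 Ma, so the interval is 66 − 2.58 = 63.42 Myr.
A period fits inside if it starts at or after 66 Ma and ends at or before 2.58 Ma; oldest first that gives Paleogene, Neogene.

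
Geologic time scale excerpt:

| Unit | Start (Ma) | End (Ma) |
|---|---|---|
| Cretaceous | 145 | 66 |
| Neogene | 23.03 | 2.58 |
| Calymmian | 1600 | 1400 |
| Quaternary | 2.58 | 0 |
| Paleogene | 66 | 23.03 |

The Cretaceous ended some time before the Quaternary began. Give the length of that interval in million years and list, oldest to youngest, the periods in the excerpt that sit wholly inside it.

63.42 million years; Paleogene, Neogene

End of Cretaceous = 66 Ma; start of Quaternary = 2.58 Ma.
Gap = 66 − 2.58 = 63.42 Myr.
Periods wholly inside 66–2.58 Ma: Paleogene (66–23.03), Neogene (23.03–2.58).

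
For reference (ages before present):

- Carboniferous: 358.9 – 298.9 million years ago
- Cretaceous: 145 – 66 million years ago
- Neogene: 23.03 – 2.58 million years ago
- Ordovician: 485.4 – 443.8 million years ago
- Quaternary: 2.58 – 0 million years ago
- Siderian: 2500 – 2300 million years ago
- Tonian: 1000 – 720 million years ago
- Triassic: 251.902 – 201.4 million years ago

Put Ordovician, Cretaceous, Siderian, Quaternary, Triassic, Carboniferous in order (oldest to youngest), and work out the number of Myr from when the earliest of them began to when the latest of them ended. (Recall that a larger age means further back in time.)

Siderian → Ordovician → Carboniferous → Triassic → Cretaceous → Quaternary; total span 2500 Myr

Start ages (Ma): Siderian 2500, Ordovician 485.4, Carboniferous 358.9, Triassic 251.902, Cretaceous 145, Quaternary 2.58.
Ordered oldest to youngest: Siderian, Ordovician, Carboniferous, Triassic, Cretaceous, Quaternary.
Span = 2500 − 0 = 2500 Myr.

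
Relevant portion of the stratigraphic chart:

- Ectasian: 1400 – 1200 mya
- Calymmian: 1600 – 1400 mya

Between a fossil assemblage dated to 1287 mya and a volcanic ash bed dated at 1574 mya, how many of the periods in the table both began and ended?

Checking each listed span, none has both start < 1574 Ma and end > 1287 Ma — every period straddles one of the two dates or lies outside them — so the count is 0.

0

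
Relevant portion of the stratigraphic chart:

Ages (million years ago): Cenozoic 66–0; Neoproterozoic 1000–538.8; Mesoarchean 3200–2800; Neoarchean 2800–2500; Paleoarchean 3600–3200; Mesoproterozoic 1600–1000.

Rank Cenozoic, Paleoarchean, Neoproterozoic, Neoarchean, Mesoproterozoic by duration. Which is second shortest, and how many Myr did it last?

Durations: Cenozoic 66; Paleoarchean 400; Neoproterozoic 461.2; Neoarchean 300; Mesoproterozoic 600 Myr.
Sorted shortest-first: Cenozoic (66), Neoarchean (300), Paleoarchean (400), Neoproterozoic (461.2), Mesoproterozoic (600).
The second shortest is Neoarchean at 300 Myr.

Neoarchean, 300 million years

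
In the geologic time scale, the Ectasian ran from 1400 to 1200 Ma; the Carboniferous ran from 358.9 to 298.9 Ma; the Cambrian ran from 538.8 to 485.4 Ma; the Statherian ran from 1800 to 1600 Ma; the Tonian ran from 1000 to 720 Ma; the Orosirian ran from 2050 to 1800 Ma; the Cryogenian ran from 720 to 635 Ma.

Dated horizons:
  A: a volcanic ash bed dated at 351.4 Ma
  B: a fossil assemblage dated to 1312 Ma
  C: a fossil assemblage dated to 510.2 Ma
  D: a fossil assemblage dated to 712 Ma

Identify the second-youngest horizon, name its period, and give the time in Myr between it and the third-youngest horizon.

Sorted youngest-first by Ma: A (351.4), C (510.2), D (712), B (1312).
The second youngest is C at 510.2 Ma, which lies in 538.8–485.4 Ma: the Cambrian.
The third youngest is D at 712 Ma; separation = |510.2 − 712| = 201.8 Myr.

C, in the Cambrian; 201.8 million years to D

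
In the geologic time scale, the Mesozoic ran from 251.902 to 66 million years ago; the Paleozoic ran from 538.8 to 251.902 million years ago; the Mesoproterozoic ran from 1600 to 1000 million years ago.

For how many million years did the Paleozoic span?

538.8 − 251.902 = 286.898 million years.

286.898 million years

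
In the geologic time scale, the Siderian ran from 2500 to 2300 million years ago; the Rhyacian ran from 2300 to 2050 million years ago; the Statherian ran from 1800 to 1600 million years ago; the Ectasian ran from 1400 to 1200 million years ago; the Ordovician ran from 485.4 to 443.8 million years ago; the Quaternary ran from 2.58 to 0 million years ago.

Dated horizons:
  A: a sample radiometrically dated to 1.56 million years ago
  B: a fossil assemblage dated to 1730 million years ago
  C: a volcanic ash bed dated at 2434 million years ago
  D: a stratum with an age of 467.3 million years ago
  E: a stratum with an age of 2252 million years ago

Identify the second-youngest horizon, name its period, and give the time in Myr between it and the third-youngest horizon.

D, in the Ordovician; 1262.7 million years to B

Sorted youngest-first by Ma: A (1.56), D (467.3), B (1730), E (2252), C (2434).
The second youngest is D at 467.3 Ma, which lies in 485.4–443.8 Ma: the Ordovician.
The third youngest is B at 1730 Ma; separation = |467.3 − 1730| = 1262.7 Myr.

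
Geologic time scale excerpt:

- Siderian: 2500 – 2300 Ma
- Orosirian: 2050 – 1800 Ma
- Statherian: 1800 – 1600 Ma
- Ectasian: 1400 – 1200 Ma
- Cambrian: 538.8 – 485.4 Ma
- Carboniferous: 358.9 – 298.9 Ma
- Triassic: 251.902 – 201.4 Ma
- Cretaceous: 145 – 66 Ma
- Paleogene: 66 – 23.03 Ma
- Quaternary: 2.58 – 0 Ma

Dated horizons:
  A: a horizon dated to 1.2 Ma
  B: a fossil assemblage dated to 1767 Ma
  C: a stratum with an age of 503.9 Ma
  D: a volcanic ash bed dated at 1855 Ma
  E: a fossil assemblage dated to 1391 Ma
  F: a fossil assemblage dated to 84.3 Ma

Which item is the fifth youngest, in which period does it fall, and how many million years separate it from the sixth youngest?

Smaller Ma means younger, so youngest first: A 1.2 < F 84.3 < C 503.9 < E 1391 < B 1767 < D 1855.
Counting 5 along gives B (1767 Ma); the excerpt puts that inside the Statherian, 1800–1600 Ma.
Next in line is D (1855 Ma), and 1855 − 1767 = 88 Myr.

B, in the Statherian; 88 million years to D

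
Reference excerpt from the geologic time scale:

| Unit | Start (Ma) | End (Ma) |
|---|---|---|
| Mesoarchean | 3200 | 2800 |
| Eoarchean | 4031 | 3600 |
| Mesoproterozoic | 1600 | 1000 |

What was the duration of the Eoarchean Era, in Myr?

431 million years

4031 − 3600 = 431 million years.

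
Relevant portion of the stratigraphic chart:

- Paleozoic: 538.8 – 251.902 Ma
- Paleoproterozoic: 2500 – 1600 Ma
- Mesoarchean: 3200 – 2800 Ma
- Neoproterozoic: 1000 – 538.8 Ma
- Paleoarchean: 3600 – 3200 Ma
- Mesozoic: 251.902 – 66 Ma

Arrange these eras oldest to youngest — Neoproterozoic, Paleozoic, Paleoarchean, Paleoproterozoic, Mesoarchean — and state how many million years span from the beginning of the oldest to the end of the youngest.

Paleoarchean, Mesoarchean, Paleoproterozoic, Neoproterozoic, Paleozoic; total span 3348.098 Myr

Start ages (Ma): Paleoarchean 3600, Mesoarchean 3200, Paleoproterozoic 2500, Neoproterozoic 1000, Paleozoic 538.8.
Ordered oldest to youngest: Paleoarchean, Mesoarchean, Paleoproterozoic, Neoproterozoic, Paleozoic.
Span = 3600 − 251.902 = 3348.098 Myr.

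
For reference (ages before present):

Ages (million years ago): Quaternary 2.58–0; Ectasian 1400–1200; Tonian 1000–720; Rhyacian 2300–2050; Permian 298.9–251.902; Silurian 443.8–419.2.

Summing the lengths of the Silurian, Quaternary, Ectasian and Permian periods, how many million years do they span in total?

274.178 million years

Duration is start − end for each: (443.8 − 419.2) + (2.58 − 0) + (1400 − 1200) + (298.9 − 251.902).
That is 24.6 + 2.58 + 200 + 46.998, which totals 274.178 million years.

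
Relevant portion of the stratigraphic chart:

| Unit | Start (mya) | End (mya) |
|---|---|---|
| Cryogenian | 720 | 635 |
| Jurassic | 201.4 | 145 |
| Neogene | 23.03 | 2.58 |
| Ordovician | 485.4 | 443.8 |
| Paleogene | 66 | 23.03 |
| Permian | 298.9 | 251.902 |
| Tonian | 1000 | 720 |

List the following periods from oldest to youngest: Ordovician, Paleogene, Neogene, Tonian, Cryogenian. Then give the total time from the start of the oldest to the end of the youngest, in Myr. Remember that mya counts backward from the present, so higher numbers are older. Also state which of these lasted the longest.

Start ages (Ma): Tonian 1000, Cryogenian 720, Ordovician 485.4, Paleogene 66, Neogene 23.03.
Ordered oldest to youngest: Tonian, Cryogenian, Ordovician, Paleogene, Neogene.
Span = 1000 − 2.58 = 997.42 Myr.
Durations: Paleogene 42.97, Neogene 20.45, Ordovician 41.6, Tonian 280, Cryogenian 85 → longest is Tonian (280 Myr).

Tonian, Cryogenian, Ordovician, Paleogene, Neogene; total span 997.42 Myr; longest is Tonian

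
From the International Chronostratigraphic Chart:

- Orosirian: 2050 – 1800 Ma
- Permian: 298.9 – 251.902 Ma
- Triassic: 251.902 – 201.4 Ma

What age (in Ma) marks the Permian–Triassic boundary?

The Permian ends and the Triassic begins at 251.902 Ma.

251.902 Ma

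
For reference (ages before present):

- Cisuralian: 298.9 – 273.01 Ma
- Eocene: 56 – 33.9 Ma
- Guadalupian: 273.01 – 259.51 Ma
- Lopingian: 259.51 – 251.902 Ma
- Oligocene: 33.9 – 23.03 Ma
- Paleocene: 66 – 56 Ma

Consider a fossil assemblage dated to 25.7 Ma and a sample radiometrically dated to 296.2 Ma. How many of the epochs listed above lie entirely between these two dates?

4

The older date is 296.2 Ma and the younger is 25.7 Ma.
Epochs with start < 296.2 and end > 25.7 Ma: Guadalupian (273.01–259.51), Lopingian (259.51–251.902), Paleocene (66–56), Eocene (56–33.9).
That is 4 complete epochs.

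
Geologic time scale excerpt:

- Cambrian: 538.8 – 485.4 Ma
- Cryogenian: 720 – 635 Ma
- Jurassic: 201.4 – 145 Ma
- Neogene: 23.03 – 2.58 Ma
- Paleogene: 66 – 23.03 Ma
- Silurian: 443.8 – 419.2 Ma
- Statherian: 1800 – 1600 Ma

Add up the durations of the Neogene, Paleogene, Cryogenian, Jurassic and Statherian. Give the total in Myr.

Duration is start − end for each: (23.03 − 2.58) + (66 − 23.03) + (720 − 635) + (201.4 − 145) + (1800 − 1600).
That is 20.45 + 42.97 + 85 + 56.4 + 200, which totals 404.82 million years.

404.82 million years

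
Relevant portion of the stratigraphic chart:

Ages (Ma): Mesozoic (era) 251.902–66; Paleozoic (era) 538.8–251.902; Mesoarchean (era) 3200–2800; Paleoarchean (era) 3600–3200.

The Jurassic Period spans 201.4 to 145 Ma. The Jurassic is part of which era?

The Jurassic (201.4–145 Ma) lies entirely within 251.902–66 Ma, the Mesozoic Era.

Mesozoic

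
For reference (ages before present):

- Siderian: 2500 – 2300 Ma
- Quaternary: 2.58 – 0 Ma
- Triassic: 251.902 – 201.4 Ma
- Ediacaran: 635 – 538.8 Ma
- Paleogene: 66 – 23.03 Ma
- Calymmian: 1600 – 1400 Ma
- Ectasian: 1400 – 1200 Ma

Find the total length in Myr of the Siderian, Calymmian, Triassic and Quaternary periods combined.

453.082 million years

Duration is start − end for each: (2500 − 2300) + (1600 − 1400) + (251.902 − 201.4) + (2.58 − 0).
That is 200 + 200 + 50.502 + 2.58, which totals 453.082 million years.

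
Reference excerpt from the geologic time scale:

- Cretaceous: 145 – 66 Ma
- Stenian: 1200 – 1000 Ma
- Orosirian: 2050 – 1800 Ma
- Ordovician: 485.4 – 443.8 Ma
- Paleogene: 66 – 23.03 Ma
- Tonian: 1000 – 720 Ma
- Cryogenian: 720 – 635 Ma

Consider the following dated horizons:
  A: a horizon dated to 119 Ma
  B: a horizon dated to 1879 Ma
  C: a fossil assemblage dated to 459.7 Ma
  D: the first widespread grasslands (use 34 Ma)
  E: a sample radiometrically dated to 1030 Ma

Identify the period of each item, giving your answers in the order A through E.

A — Cretaceous; B — Orosirian; C — Ordovician; D — Paleogene; E — Stenian

A: 119 Ma lies in 145–66 Ma, so Cretaceous.
B: 1879 Ma lies in 2050–1800 Ma, so Orosirian.
C: 459.7 Ma lies in 485.4–443.8 Ma, so Ordovician.
D: 34 Ma lies in 66–23.03 Ma, so Paleogene.
E: 1030 Ma lies in 1200–1000 Ma, so Stenian.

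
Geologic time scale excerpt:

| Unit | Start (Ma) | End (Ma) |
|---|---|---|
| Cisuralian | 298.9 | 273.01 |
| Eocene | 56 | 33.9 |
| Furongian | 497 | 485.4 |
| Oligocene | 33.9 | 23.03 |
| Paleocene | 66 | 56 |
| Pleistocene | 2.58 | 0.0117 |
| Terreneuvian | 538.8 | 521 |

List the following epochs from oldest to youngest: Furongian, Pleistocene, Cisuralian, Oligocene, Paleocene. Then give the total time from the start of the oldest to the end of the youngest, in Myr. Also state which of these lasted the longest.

Furongian, Cisuralian, Paleocene, Oligocene, Pleistocene; total span 496.9883 Myr; longest is Cisuralian

Start ages (Ma): Furongian 497, Cisuralian 298.9, Paleocene 66, Oligocene 33.9, Pleistocene 2.58.
Ordered oldest to youngest: Furongian, Cisuralian, Paleocene, Oligocene, Pleistocene.
Span = 497 − 0.0117 = 496.9883 Myr.
Durations: Pleistocene 2.5683, Cisuralian 25.89, Furongian 11.6, Oligocene 10.87, Paleocene 10 → longest is Cisuralian (25.89 Myr).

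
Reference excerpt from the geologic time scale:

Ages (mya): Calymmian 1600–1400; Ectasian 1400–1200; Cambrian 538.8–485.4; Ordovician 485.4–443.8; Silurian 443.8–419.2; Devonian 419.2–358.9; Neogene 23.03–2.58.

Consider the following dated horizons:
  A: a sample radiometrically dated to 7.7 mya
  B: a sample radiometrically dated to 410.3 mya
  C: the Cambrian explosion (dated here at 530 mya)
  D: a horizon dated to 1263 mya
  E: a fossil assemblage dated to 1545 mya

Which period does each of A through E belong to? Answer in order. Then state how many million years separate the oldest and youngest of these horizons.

A — Neogene; B — Devonian; C — Cambrian; D — Ectasian; E — Calymmian; span 1537.3 million years

A: 7.7 Ma lies in 23.03–2.58 Ma, so Neogene.
B: 410.3 Ma lies in 419.2–358.9 Ma, so Devonian.
C: 530 Ma lies in 538.8–485.4 Ma, so Cambrian.
D: 1263 Ma lies in 1400–1200 Ma, so Ectasian.
E: 1545 Ma lies in 1600–1400 Ma, so Calymmian.
Oldest = 1545 Ma, youngest = 7.7 Ma → span 1537.3 Myr.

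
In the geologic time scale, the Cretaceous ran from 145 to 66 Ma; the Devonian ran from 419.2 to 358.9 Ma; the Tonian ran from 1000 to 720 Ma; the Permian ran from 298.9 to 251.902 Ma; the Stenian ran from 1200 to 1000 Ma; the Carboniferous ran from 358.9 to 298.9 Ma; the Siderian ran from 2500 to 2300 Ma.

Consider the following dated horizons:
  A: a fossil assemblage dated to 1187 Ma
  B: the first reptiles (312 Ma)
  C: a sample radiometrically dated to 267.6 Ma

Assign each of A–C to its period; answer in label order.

A — Stenian; B — Carboniferous; C — Permian

Match each age against the start–end ranges in the excerpt: A = 1187 Ma → Stenian (1200–1000); B = 312 Ma → Carboniferous (358.9–298.9); C = 267.6 Ma → Permian (298.9–251.902).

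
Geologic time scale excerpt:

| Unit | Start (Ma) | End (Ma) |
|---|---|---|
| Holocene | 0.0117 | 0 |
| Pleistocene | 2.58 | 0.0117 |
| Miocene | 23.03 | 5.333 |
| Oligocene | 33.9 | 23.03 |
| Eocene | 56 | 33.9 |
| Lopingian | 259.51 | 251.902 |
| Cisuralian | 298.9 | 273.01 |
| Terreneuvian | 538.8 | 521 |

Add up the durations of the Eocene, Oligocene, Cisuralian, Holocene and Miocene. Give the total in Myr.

Each duration: Eocene = 22.1; Oligocene = 10.87; Cisuralian = 25.89; Holocene = 0.0117; Miocene = 17.697.
Sum: 22.1 + 10.87 + 25.89 + 0.0117 + 17.697 = 76.5687 Myr.

76.5687 million years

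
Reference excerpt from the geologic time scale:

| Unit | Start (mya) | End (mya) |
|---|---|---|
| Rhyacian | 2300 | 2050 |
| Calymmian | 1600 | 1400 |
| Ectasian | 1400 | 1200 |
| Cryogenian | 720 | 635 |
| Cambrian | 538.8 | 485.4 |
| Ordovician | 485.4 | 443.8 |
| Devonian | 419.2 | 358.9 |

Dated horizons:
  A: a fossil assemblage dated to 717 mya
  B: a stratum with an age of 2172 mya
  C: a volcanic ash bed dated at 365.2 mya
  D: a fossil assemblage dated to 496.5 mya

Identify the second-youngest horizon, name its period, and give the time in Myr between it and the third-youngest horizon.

D, in the Cambrian; 220.5 million years to A

Smaller Ma means younger, so youngest first: C 365.2 < D 496.5 < A 717 < B 2172.
Counting 2 along gives D (496.5 Ma); the excerpt puts that inside the Cambrian, 538.8–485.4 Ma.
Next in line is A (717 Ma), and 717 − 496.5 = 220.5 Myr.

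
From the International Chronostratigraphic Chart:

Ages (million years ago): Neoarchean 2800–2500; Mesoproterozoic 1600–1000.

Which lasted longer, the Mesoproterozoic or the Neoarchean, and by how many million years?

Mesoproterozoic, by 300 million years

Mesoproterozoic: 1600 − 1000 = 600 Myr.
Neoarchean: 2800 − 2500 = 300 Myr.
Difference: 600 − 300 = 300 Myr, so the Mesoproterozoic was longer.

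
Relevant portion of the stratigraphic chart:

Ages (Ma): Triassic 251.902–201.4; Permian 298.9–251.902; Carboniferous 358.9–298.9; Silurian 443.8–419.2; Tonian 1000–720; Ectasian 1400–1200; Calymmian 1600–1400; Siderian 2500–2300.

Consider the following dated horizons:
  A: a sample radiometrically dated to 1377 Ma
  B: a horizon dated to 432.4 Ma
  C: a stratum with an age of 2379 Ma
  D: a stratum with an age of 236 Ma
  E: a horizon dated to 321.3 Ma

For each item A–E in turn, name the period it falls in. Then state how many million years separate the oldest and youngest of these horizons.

A — Ectasian; B — Silurian; C — Siderian; D — Triassic; E — Carboniferous; span 2143 million years

A: 1377 Ma lies in 1400–1200 Ma, so Ectasian.
B: 432.4 Ma lies in 443.8–419.2 Ma, so Silurian.
C: 2379 Ma lies in 2500–2300 Ma, so Siderian.
D: 236 Ma lies in 251.902–201.4 Ma, so Triassic.
E: 321.3 Ma lies in 358.9–298.9 Ma, so Carboniferous.
Oldest = 2379 Ma, youngest = 236 Ma → span 2143 Myr.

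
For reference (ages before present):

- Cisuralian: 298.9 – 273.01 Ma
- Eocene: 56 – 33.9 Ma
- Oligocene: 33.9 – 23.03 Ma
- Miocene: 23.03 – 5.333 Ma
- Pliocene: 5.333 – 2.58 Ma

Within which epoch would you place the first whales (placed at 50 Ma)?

50 Ma lies between 56 and 33.9 Ma, so it falls in the Eocene.

Eocene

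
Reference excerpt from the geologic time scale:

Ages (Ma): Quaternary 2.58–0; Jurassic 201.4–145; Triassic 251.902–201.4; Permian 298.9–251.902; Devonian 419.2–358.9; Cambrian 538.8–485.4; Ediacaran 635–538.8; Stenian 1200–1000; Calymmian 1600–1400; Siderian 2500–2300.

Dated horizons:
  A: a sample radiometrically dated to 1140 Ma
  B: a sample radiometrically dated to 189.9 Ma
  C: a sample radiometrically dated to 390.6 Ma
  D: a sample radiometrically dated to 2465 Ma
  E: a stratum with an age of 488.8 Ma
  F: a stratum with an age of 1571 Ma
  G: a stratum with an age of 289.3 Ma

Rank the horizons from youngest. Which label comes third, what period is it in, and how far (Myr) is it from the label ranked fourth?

Smaller Ma means younger, so youngest first: B 189.9 < G 289.3 < C 390.6 < E 488.8 < A 1140 < F 1571 < D 2465.
Counting 3 along gives C (390.6 Ma); the excerpt puts that inside the Devonian, 419.2–358.9 Ma.
Next in line is E (488.8 Ma), and 488.8 − 390.6 = 98.2 Myr.

C, in the Devonian; 98.2 million years to E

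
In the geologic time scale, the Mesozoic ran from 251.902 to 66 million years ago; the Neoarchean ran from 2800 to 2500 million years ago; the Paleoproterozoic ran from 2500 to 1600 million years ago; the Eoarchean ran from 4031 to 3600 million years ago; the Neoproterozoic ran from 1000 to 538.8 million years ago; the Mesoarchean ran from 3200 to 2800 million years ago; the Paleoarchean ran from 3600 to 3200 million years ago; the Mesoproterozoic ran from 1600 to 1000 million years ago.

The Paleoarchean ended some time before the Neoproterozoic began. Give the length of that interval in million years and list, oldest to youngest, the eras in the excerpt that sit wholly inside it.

The Paleoarchean closes at 3200 Ma and the Neoproterozoic opens at 1000 Ma, so the interval is 3200 − 1000 = 2200 Myr.
An era fits inside if it starts at or after 3200 Ma and ends at or before 1000 Ma; oldest first that gives Mesoarchean, Neoarchean, Paleoproterozoic, Mesoproterozoic.

2200 million years; Mesoarchean, Neoarchean, Paleoproterozoic, Mesoproterozoic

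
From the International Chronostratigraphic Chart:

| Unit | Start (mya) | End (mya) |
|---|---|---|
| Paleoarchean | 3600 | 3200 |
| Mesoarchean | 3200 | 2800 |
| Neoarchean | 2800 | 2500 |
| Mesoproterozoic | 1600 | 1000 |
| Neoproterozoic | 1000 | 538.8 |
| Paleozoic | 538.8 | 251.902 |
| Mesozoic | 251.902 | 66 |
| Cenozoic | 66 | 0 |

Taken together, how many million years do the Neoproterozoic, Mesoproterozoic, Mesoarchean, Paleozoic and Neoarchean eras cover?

Duration is start − end for each: (1000 − 538.8) + (1600 − 1000) + (3200 − 2800) + (538.8 − 251.902) + (2800 − 2500).
That is 461.2 + 600 + 400 + 286.898 + 300, which totals 2048.098 million years.

2048.098 million years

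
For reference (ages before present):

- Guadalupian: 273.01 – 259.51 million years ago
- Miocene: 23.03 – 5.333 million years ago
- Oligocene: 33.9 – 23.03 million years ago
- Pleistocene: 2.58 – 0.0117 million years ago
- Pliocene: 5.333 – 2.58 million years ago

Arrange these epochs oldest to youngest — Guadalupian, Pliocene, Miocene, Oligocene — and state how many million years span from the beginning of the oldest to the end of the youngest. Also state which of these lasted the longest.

Start ages (Ma): Guadalupian 273.01, Oligocene 33.9, Miocene 23.03, Pliocene 5.333.
Ordered oldest to youngest: Guadalupian, Oligocene, Miocene, Pliocene.
Span = 273.01 − 2.58 = 270.43 Myr.
Durations: Miocene 17.697, Oligocene 10.87, Pliocene 2.753, Guadalupian 13.5 → longest is Miocene (17.697 Myr).

Guadalupian → Oligocene → Miocene → Pliocene; total span 270.43 Myr; longest is Miocene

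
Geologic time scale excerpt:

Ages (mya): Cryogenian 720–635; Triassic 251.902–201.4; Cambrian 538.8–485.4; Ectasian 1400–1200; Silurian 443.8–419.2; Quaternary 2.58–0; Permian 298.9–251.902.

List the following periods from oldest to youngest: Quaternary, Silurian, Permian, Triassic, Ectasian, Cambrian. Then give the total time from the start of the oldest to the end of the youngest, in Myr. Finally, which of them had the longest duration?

Ectasian, Cambrian, Silurian, Permian, Triassic, Quaternary; total span 1400 Myr; longest is Ectasian

From the excerpt: Quaternary 2.58–0; Silurian 443.8–419.2; Permian 298.9–251.902; Triassic 251.902–201.4; Ectasian 1400–1200; Cambrian 538.8–485.4 (Ma).
Larger Ma is earlier, so the oldest is Ectasian and the youngest is Quaternary; oldest to youngest: Ectasian, Cambrian, Silurian, Permian, Triassic, Quaternary.
Oldest start 1400 minus youngest end 0 gives 1400 Myr overall.
Individual lengths (start − end): Permian 46.998; Silurian 24.6; Ectasian 200; Quaternary 2.58; Triassic 50.502; Cambrian 53.4. The largest is Ectasian at 200 Myr.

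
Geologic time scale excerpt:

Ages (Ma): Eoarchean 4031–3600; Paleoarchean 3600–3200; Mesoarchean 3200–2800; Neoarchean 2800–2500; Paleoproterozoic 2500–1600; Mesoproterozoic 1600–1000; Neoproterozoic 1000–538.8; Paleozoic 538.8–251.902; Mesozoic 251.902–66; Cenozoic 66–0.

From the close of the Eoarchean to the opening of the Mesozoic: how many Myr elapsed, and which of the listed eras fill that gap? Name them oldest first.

3348.098 million years; Paleoarchean, Mesoarchean, Neoarchean, Paleoproterozoic, Mesoproterozoic, Neoproterozoic, Paleozoic

The Eoarchean closes at 3600 Ma and the Mesozoic opens at 251.902 Ma, so the interval is 3600 − 251.902 = 3348.098 Myr.
An era fits inside if it starts at or after 3600 Ma and ends at or before 251.902 Ma; oldest first that gives Paleoarchean, Mesoarchean, Neoarchean, Paleoproterozoic, Mesoproterozoic, Neoproterozoic, Paleozoic.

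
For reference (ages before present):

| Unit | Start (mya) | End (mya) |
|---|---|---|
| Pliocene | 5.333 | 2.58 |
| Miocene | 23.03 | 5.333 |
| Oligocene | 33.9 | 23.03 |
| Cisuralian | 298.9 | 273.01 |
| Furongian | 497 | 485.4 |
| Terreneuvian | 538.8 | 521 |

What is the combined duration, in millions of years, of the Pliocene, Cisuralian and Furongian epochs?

Duration is start − end for each: (5.333 − 2.58) + (298.9 − 273.01) + (497 − 485.4).
That is 2.753 + 25.89 + 11.6, which totals 40.243 million years.

40.243 million years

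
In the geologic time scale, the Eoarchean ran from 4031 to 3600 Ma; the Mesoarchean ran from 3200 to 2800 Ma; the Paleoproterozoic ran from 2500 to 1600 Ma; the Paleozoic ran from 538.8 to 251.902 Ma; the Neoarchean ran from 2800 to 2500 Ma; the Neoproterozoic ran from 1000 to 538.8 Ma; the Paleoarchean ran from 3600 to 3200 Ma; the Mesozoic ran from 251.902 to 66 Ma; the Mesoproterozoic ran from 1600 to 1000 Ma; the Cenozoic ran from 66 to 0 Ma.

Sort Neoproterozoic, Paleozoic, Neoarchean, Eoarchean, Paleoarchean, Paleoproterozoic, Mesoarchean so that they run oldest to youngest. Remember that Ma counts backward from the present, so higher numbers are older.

Eoarchean → Paleoarchean → Mesoarchean → Neoarchean → Paleoproterozoic → Neoproterozoic → Paleozoic

Sorting by start age (descending Ma, since larger Ma = older): Eoarchean start 4031, Paleoarchean start 3600, Mesoarchean start 3200, Neoarchean start 2800, Paleoproterozoic start 2500, Neoproterozoic start 1000, Paleozoic start 538.8.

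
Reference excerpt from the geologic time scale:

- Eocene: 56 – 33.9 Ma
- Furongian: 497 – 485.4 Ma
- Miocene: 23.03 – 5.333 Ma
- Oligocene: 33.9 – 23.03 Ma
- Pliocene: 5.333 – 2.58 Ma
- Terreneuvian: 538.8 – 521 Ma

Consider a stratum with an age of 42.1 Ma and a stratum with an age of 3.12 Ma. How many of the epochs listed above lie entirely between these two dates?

The older date is 42.1 Ma and the younger is 3.12 Ma.
Epochs with start < 42.1 and end > 3.12 Ma: Oligocene (33.9–23.03), Miocene (23.03–5.333).
That is 2 complete epochs.

2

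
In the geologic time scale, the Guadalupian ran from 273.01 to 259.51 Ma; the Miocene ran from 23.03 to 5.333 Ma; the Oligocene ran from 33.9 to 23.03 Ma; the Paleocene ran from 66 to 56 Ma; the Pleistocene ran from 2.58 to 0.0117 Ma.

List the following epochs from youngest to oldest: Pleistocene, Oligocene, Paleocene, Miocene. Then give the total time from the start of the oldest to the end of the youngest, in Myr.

Pleistocene, Miocene, Oligocene, Paleocene; total span 65.9883 Myr

Start ages (Ma): Paleocene 66, Oligocene 33.9, Miocene 23.03, Pleistocene 2.58.
Ordered youngest to oldest: Pleistocene, Miocene, Oligocene, Paleocene.
Span = 66 − 0.0117 = 65.9883 Myr.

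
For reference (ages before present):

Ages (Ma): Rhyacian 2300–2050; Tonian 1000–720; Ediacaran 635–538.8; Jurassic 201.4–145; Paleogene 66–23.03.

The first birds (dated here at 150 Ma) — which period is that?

Jurassic

150 Ma lies between 201.4 and 145 Ma, so it falls in the Jurassic.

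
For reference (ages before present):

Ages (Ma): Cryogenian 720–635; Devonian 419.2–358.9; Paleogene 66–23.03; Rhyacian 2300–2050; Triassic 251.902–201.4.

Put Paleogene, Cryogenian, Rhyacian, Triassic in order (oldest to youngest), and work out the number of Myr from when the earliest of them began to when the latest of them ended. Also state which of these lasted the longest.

Rhyacian, Cryogenian, Triassic, Paleogene; total span 2276.97 Myr; longest is Rhyacian

From the excerpt: Paleogene 66–23.03; Cryogenian 720–635; Rhyacian 2300–2050; Triassic 251.902–201.4 (Ma).
Larger Ma is earlier, so the oldest is Rhyacian and the youngest is Paleogene; oldest to youngest: Rhyacian, Cryogenian, Triassic, Paleogene.
Oldest start 2300 minus youngest end 23.03 gives 2276.97 Myr overall.
Individual lengths (start − end): Rhyacian 250; Cryogenian 85; Triassic 50.502; Paleogene 42.97. The largest is Rhyacian at 250 Myr.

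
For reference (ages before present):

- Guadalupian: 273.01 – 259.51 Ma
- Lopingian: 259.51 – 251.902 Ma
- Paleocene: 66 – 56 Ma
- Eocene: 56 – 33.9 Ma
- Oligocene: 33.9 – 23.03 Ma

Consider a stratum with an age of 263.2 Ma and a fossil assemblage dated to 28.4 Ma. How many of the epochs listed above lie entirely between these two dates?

263.2 Ma sits inside the Guadalupian (273.01–259.51) and 28.4 Ma inside the Oligocene (33.9–23.03); neither of those is wholly between the two dates.
The listed epochs lying completely between them are Lopingian, Paleocene, Eocene — 3 in all.

3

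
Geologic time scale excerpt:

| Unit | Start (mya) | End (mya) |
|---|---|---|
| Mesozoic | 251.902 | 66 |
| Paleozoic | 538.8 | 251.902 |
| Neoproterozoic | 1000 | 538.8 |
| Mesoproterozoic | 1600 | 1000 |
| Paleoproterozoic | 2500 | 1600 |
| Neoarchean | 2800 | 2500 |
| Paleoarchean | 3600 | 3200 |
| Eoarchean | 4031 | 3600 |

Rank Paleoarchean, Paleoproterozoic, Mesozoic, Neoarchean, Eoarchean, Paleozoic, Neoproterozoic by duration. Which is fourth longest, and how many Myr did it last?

Start − end for each: Paleoarchean 3600 − 3200 = 400; Paleoproterozoic 2500 − 1600 = 900; Mesozoic 251.902 − 66 = 185.902; Neoarchean 2800 − 2500 = 300; Eoarchean 4031 − 3600 = 431; Paleozoic 538.8 − 251.902 = 286.898; Neoproterozoic 1000 − 538.8 = 461.2.
Ranking these from longest: Paleoproterozoic > Neoproterozoic > Eoarchean > Paleoarchean > Neoarchean > Paleozoic > Mesozoic.
Position 4 in that ranking is Paleoarchean, which lasted 400 Myr.

Paleoarchean, 400 million years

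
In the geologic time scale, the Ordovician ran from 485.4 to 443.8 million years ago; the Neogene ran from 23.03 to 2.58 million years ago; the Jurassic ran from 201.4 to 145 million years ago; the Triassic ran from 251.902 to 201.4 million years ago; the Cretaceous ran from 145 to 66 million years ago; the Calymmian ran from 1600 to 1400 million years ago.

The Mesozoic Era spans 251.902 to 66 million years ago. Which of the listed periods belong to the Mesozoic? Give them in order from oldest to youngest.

Triassic, Jurassic, Cretaceous

Periods with both bounds inside 251.902–66 Ma: Triassic (251.902–201.4), Jurassic (201.4–145), Cretaceous (145–66).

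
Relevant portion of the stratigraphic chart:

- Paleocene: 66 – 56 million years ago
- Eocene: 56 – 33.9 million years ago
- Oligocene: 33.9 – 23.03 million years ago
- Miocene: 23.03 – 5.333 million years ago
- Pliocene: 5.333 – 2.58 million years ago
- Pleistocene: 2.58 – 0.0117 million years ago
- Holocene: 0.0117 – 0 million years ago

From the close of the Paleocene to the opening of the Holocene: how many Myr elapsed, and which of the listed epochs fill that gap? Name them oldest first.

End of Paleocene = 56 Ma; start of Holocene = 0.0117 Ma.
Gap = 56 − 0.0117 = 55.9883 Myr.
Epochs wholly inside 56–0.0117 Ma: Eocene (56–33.9), Oligocene (33.9–23.03), Miocene (23.03–5.333), Pliocene (5.333–2.58), Pleistocene (2.58–0.0117).

55.9883 million years; Eocene, Oligocene, Miocene, Pliocene, Pleistocene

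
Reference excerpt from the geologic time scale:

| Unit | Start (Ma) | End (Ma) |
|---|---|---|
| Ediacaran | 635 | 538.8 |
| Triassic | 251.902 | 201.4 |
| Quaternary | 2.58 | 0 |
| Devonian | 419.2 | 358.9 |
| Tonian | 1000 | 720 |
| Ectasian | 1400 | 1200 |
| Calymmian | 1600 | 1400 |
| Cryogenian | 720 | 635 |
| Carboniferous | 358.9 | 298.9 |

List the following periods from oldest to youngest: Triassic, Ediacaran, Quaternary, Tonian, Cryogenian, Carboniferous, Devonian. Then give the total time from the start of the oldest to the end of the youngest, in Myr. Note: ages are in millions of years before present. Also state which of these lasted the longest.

Tonian → Cryogenian → Ediacaran → Devonian → Carboniferous → Triassic → Quaternary; total span 1000 Myr; longest is Tonian

Start ages (Ma): Tonian 1000, Cryogenian 720, Ediacaran 635, Devonian 419.2, Carboniferous 358.9, Triassic 251.902, Quaternary 2.58.
Ordered oldest to youngest: Tonian, Cryogenian, Ediacaran, Devonian, Carboniferous, Triassic, Quaternary.
Span = 1000 − 0 = 1000 Myr.
Durations: Tonian 280, Quaternary 2.58, Devonian 60.3, Carboniferous 60, Triassic 50.502, Ediacaran 96.2, Cryogenian 85 → longest is Tonian (280 Myr).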